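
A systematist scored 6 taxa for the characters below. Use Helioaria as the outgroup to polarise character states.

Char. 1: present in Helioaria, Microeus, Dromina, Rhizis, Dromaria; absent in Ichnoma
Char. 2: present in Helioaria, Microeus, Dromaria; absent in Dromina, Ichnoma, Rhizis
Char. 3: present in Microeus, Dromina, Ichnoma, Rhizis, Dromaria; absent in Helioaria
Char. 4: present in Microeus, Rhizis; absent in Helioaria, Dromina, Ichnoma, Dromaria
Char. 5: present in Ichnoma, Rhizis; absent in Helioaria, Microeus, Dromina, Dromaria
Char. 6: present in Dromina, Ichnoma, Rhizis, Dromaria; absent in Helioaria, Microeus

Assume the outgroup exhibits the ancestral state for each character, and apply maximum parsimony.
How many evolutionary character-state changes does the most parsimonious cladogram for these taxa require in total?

7

Character polarity is set by the outgroup: the derived state is whichever differs from the outgroup's state, so for Char. 1, Char. 2 the derived state is 'absent', and for the remaining characters it is 'present'.
Char. 1 (derived state 'absent') is unique to Ichnoma (autapomorphy; uninformative for grouping).
Char. 2: derived state 'absent' in Dromina, Ichnoma, and Rhizis only — synapomorphy for {Dromina, Ichnoma, Rhizis}.
All ingroup taxa share the derived state 'present' for Char. 3; it defines the ingroup but does not resolve relationships within it.
Char. 4 groups Microeus and Rhizis, which is incompatible with the clades supported by the remaining characters; treating it as convergent (homoplasy) costs fewer steps than any alternative tree.
Char. 5: derived state 'present' in Ichnoma and Rhizis only — synapomorphy for {Ichnoma, Rhizis}.
Char. 6 (derived state 'present') is shared by Dromaria, Dromina, Ichnoma, and Rhizis — a synapomorphy uniting that clade.
Most parsimonious ingroup topology: (Microeus,((Dromina,(Ichnoma,Rhizis)),Dromaria)).
Changes per character on this tree: Char. 1: 1; Char. 2: 1; Char. 3: 1; Char. 4: 2; Char. 5: 1; Char. 6: 1.
Total = 7.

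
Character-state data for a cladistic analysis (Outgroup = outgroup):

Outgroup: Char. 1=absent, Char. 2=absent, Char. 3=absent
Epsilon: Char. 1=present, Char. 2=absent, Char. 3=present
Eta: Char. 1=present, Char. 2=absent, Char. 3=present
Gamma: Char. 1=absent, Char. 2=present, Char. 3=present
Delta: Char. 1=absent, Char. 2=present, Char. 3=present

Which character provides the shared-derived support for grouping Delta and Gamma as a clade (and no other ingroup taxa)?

The outgroup has state 'absent' for every character, so 'present' is the derived state throughout.
Char. 1 (derived state 'present') is shared by Epsilon and Eta — a synapomorphy uniting that clade.
Char. 2: derived state 'present' in Delta and Gamma only — synapomorphy for {Delta, Gamma}.
Char. 3 (derived state 'present') is shared by all ingroup taxa — unites the whole ingroup.
Most parsimonious ingroup topology: ((Epsilon,Eta),(Gamma,Delta)).
The clade {Delta, Gamma} is supported by Char. 2: its derived state 'present' occurs in exactly those taxa and in no other taxon (including the outgroup).

Char. 2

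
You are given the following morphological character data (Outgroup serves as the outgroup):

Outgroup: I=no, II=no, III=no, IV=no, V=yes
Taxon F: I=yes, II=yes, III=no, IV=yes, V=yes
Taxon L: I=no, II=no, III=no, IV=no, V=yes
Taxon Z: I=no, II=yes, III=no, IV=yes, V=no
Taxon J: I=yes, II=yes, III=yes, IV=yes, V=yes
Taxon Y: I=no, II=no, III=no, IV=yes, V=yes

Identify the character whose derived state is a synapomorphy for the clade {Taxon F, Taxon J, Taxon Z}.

Character polarity is set by the outgroup: the derived state is whichever differs from the outgroup's state, so for V the derived state is 'no', and for the remaining characters it is 'yes'.
I (derived state 'yes') is shared by Taxon F and Taxon J — a synapomorphy uniting that clade.
II: derived state 'yes' in Taxon F, Taxon J, and Taxon Z only — synapomorphy for {Taxon F, Taxon J, Taxon Z}.
III: derived state 'yes' in Taxon J only — an autapomorphy, so it tells us nothing about relationships among taxa.
IV: derived state 'yes' in Taxon F, Taxon J, Taxon Y, and Taxon Z only — synapomorphy for {Taxon F, Taxon J, Taxon Y, Taxon Z}.
V: derived state 'no' in Taxon Z only — an autapomorphy, so it tells us nothing about relationships among taxa.
Most parsimonious ingroup topology: ((((Taxon F,Taxon J),Taxon Z),Taxon Y),Taxon L).
The clade {Taxon F, Taxon J, Taxon Z} is supported by II: its derived state 'yes' occurs in exactly those taxa and in no other taxon (including the outgroup).

II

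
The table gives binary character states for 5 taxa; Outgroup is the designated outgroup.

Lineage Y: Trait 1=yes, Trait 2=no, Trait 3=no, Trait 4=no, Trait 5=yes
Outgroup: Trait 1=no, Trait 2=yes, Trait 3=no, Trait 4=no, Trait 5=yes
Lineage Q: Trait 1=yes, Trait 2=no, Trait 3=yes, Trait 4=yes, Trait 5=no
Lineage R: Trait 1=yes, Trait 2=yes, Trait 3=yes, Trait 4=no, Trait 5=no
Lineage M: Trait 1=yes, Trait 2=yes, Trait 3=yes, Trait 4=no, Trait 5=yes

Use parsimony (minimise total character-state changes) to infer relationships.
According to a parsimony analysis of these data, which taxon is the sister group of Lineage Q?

Lineage R

Character polarity is set by the outgroup: the derived state is whichever differs from the outgroup's state, so for Trait 2, Trait 5 the derived state is 'no', and for the remaining characters it is 'yes'.
Trait 1 (derived state 'yes') is shared by all ingroup taxa — unites the whole ingroup.
Trait 2 groups Lineage Q and Lineage Y, which is incompatible with the clades supported by the remaining characters; treating it as convergent (homoplasy) costs fewer steps than any alternative tree.
Trait 3 (derived state 'yes') is shared by Lineage M, Lineage Q, and Lineage R — a synapomorphy uniting that clade.
Trait 4 (derived state 'yes') is unique to Lineage Q (autapomorphy; uninformative for grouping).
Trait 5 (derived state 'no') is shared by Lineage Q and Lineage R — a synapomorphy uniting that clade.
Most parsimonious ingroup topology: ((Lineage M,(Lineage R,Lineage Q)),Lineage Y).
Lineage Q and Lineage R form a cherry on this tree, so they are sister taxa.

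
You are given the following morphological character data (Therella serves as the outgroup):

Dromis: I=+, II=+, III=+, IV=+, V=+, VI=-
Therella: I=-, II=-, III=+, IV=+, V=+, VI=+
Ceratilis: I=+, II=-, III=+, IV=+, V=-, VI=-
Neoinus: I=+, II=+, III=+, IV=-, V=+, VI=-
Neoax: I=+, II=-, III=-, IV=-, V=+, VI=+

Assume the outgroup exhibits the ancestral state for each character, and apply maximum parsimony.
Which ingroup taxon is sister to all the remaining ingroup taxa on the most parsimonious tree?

Character polarity is set by the outgroup: the derived state is whichever differs from the outgroup's state, so for III, IV, V, VI the derived state is '-', and for the remaining characters it is '+'.
I (derived state '+') is shared by all ingroup taxa — unites the whole ingroup.
II (derived state '+') is shared by Dromis and Neoinus — a synapomorphy uniting that clade.
III: derived state '-' in Neoax only — an autapomorphy, so it tells us nothing about relationships among taxa.
IV (state '-') occurs in Neoax and Neoinus but conflicts with the nesting implied by the other characters — most parsimoniously interpreted as homoplasy.
V: derived state '-' in Ceratilis only — an autapomorphy, so it tells us nothing about relationships among taxa.
Only Ceratilis, Dromis, and Neoinus show the derived state '-' for VI, supporting them as a clade.
Most parsimonious ingroup topology: (((Neoinus,Dromis),Ceratilis),Neoax).
Neoax is sister to the clade containing all other ingroup taxa, so it is the earliest-diverging (most basal) ingroup lineage.

Neoax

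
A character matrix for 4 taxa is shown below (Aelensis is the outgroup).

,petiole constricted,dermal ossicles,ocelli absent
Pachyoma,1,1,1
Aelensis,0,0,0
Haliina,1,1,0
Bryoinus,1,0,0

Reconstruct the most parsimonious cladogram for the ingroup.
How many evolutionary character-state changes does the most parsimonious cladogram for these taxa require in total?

The outgroup has state '0' for every character, so '1' is the derived state throughout.
petiole constricted (derived state '1') is shared by all ingroup taxa — unites the whole ingroup.
Only Haliina and Pachyoma show the derived state '1' for dermal ossicles, supporting them as a clade.
ocelli absent (derived state '1') is unique to Pachyoma (autapomorphy; uninformative for grouping).
Most parsimonious ingroup topology: (Bryoinus,(Haliina,Pachyoma)).
Changes per character on this tree: petiole constricted: 1; dermal ossicles: 1; ocelli absent: 1.
Total = 3.

3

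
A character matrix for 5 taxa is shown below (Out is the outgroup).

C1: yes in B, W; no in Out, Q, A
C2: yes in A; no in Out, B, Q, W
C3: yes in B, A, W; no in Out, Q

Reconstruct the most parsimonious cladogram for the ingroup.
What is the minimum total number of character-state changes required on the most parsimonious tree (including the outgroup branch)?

The outgroup has state 'no' for every character, so 'yes' is the derived state throughout.
Only B and W show the derived state 'yes' for C1, supporting them as a clade.
C2: derived state 'yes' in A only — an autapomorphy, so it tells us nothing about relationships among taxa.
Only A, B, and W show the derived state 'yes' for C3, supporting them as a clade.
Most parsimonious ingroup topology: (((B,W),A),Q).
Changes per character on this tree: C1: 1; C2: 1; C3: 1.
Total = 3.

3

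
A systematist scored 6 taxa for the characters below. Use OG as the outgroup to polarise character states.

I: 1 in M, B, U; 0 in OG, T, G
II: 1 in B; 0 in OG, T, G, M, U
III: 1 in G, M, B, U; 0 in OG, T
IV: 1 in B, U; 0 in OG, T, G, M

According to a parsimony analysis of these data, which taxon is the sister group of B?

The outgroup has state '0' for every character, so '1' is the derived state throughout.
I (derived state '1') is shared by B, M, and U — a synapomorphy uniting that clade.
II (derived state '1') is unique to B (autapomorphy; uninformative for grouping).
Only B, G, M, and U show the derived state '1' for III, supporting them as a clade.
Only B and U show the derived state '1' for IV, supporting them as a clade.
Most parsimonious ingroup topology: (T,(G,(M,(B,U)))).
B and U form a cherry on this tree, so they are sister taxa.

U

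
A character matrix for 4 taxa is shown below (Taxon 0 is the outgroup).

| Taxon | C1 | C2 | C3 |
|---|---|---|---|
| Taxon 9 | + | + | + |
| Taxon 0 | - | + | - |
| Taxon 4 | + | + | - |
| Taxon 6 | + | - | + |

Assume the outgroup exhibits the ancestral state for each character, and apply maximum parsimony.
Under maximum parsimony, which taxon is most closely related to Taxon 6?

Taxon 9

Character polarity is set by the outgroup: the derived state is whichever differs from the outgroup's state, so for C2 the derived state is '-', and for the remaining characters it is '+'.
All ingroup taxa share the derived state '+' for C1; it defines the ingroup but does not resolve relationships within it.
C2: derived state '-' in Taxon 6 only — an autapomorphy, so it tells us nothing about relationships among taxa.
Only Taxon 6 and Taxon 9 show the derived state '+' for C3, supporting them as a clade.
Most parsimonious ingroup topology: ((Taxon 9,Taxon 6),Taxon 4).
Taxon 6 and Taxon 9 form a cherry on this tree, so they are sister taxa.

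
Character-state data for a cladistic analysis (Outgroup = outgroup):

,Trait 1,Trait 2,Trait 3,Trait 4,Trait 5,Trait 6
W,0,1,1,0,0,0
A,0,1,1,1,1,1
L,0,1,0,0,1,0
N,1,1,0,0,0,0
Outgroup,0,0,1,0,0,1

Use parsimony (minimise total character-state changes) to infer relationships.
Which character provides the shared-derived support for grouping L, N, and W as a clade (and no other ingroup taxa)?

Trait 6

Character polarity is set by the outgroup: the derived state is whichever differs from the outgroup's state, so for Trait 3, Trait 6 the derived state is '0', and for the remaining characters it is '1'.
Trait 1 (derived state '1') is unique to N (autapomorphy; uninformative for grouping).
All ingroup taxa share the derived state '1' for Trait 2; it defines the ingroup but does not resolve relationships within it.
Trait 3: derived state '0' in L and N only — synapomorphy for {L, N}.
Trait 4: derived state '1' in A only — an autapomorphy, so it tells us nothing about relationships among taxa.
Trait 5 (state '1') occurs in A and L but conflicts with the nesting implied by the other characters — most parsimoniously interpreted as homoplasy.
Only L, N, and W show the derived state '0' for Trait 6, supporting them as a clade.
Most parsimonious ingroup topology: (((L,N),W),A).
The clade {L, N, W} is supported by Trait 6: its derived state '0' occurs in exactly those taxa and in no other taxon (including the outgroup).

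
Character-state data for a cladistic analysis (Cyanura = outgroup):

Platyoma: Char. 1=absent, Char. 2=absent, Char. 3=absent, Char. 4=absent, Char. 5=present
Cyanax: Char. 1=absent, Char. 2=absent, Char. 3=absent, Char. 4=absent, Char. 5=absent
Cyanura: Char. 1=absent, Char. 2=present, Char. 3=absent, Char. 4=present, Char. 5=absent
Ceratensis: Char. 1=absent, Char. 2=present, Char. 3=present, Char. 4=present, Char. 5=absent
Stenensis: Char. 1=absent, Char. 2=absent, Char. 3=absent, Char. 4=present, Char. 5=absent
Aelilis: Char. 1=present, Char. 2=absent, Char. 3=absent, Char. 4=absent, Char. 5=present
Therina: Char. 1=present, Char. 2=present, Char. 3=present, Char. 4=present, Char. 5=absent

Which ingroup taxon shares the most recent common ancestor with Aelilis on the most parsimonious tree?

Platyoma

Character polarity is set by the outgroup: the derived state is whichever differs from the outgroup's state, so for Char. 2, Char. 4 the derived state is 'absent', and for the remaining characters it is 'present'.
Char. 1 (state 'present') occurs in Aelilis and Therina but conflicts with the nesting implied by the other characters — most parsimoniously interpreted as homoplasy.
Char. 2: derived state 'absent' in Aelilis, Cyanax, Platyoma, and Stenensis only — synapomorphy for {Aelilis, Cyanax, Platyoma, Stenensis}.
Only Ceratensis and Therina show the derived state 'present' for Char. 3, supporting them as a clade.
Only Aelilis, Cyanax, and Platyoma show the derived state 'absent' for Char. 4, supporting them as a clade.
Only Aelilis and Platyoma show the derived state 'present' for Char. 5, supporting them as a clade.
Most parsimonious ingroup topology: ((((Aelilis,Platyoma),Cyanax),Stenensis),(Ceratensis,Therina)).
Aelilis and Platyoma form a cherry on this tree, so they are sister taxa.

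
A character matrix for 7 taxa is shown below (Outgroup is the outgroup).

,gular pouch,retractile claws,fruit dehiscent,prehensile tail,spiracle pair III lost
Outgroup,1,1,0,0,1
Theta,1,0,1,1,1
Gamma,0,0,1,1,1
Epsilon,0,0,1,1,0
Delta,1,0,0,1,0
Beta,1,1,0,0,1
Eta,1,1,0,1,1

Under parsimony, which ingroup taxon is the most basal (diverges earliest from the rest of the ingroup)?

Character polarity is set by the outgroup: the derived state is whichever differs from the outgroup's state, so for gular pouch, retractile claws, spiracle pair III lost the derived state is '0', and for the remaining characters it is '1'.
Only Epsilon and Gamma show the derived state '0' for gular pouch, supporting them as a clade.
retractile claws (derived state '0') is shared by Delta, Epsilon, Gamma, and Theta — a synapomorphy uniting that clade.
Only Epsilon, Gamma, and Theta show the derived state '1' for fruit dehiscent, supporting them as a clade.
prehensile tail: derived state '1' in Delta, Epsilon, Eta, Gamma, and Theta only — synapomorphy for {Delta, Epsilon, Eta, Gamma, Theta}.
spiracle pair III lost (state '0') occurs in Delta and Epsilon but conflicts with the nesting implied by the other characters — most parsimoniously interpreted as homoplasy.
Most parsimonious ingroup topology: ((((Theta,(Gamma,Epsilon)),Delta),Eta),Beta).
Beta is sister to the clade containing all other ingroup taxa, so it is the earliest-diverging (most basal) ingroup lineage.

Beta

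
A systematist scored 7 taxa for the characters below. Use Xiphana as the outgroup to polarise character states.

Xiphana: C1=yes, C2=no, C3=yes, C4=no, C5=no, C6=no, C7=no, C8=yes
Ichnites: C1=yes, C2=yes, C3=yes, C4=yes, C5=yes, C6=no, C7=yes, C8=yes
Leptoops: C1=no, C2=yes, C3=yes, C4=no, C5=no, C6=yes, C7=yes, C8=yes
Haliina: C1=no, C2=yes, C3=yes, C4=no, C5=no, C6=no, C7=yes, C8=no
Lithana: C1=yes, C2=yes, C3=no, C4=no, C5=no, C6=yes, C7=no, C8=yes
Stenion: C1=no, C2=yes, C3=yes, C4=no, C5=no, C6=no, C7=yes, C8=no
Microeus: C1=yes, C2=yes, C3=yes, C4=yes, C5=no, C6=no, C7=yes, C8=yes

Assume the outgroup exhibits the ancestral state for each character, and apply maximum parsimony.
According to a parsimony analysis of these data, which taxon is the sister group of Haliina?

Character polarity is set by the outgroup: the derived state is whichever differs from the outgroup's state, so for C1, C3, C8 the derived state is 'no', and for the remaining characters it is 'yes'.
Only Haliina, Leptoops, and Stenion show the derived state 'no' for C1, supporting them as a clade.
All ingroup taxa share the derived state 'yes' for C2; it defines the ingroup but does not resolve relationships within it.
C3 (derived state 'no') is unique to Lithana (autapomorphy; uninformative for grouping).
C4 (derived state 'yes') is shared by Ichnites and Microeus — a synapomorphy uniting that clade.
C5: derived state 'yes' in Ichnites only — an autapomorphy, so it tells us nothing about relationships among taxa.
C6 groups Leptoops and Lithana, which is incompatible with the clades supported by the remaining characters; treating it as convergent (homoplasy) costs fewer steps than any alternative tree.
Only Haliina, Ichnites, Leptoops, Microeus, and Stenion show the derived state 'yes' for C7, supporting them as a clade.
C8 (derived state 'no') is shared by Haliina and Stenion — a synapomorphy uniting that clade.
Most parsimonious ingroup topology: (((Ichnites,Microeus),(Leptoops,(Haliina,Stenion))),Lithana).
Haliina and Stenion form a cherry on this tree, so they are sister taxa.

Stenion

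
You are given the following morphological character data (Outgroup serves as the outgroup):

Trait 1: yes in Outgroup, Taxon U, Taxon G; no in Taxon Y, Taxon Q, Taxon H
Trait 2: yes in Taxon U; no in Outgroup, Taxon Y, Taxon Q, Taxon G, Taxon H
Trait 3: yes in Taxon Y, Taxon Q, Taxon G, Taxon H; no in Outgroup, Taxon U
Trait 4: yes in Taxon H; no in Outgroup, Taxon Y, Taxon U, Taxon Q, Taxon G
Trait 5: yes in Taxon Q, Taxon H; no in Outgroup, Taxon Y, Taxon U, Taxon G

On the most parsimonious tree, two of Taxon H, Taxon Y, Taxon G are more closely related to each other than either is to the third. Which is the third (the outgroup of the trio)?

Character polarity is set by the outgroup: the derived state is whichever differs from the outgroup's state, so for Trait 1 the derived state is 'no', and for the remaining characters it is 'yes'.
Only Taxon H, Taxon Q, and Taxon Y show the derived state 'no' for Trait 1, supporting them as a clade.
Trait 2: derived state 'yes' in Taxon U only — an autapomorphy, so it tells us nothing about relationships among taxa.
Only Taxon G, Taxon H, Taxon Q, and Taxon Y show the derived state 'yes' for Trait 3, supporting them as a clade.
Trait 4: derived state 'yes' in Taxon H only — an autapomorphy, so it tells us nothing about relationships among taxa.
Only Taxon H and Taxon Q show the derived state 'yes' for Trait 5, supporting them as a clade.
Most parsimonious ingroup topology: (((Taxon Y,(Taxon Q,Taxon H)),Taxon G),Taxon U).
Taxon H and Taxon Y share a more recent common ancestor with each other than either does with Taxon G, so Taxon G is the least closely related of the three.

Taxon G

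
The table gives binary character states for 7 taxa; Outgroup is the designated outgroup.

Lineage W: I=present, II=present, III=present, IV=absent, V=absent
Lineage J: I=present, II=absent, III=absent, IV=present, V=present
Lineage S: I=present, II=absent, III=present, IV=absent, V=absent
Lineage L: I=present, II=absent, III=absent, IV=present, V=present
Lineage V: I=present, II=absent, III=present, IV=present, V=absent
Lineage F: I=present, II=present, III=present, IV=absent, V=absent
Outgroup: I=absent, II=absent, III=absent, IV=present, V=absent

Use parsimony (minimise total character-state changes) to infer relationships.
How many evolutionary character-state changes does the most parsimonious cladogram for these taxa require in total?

5

Character polarity is set by the outgroup: the derived state is whichever differs from the outgroup's state, so for IV the derived state is 'absent', and for the remaining characters it is 'present'.
I (derived state 'present') is shared by all ingroup taxa — unites the whole ingroup.
II: derived state 'present' in Lineage F and Lineage W only — synapomorphy for {Lineage F, Lineage W}.
III: derived state 'present' in Lineage F, Lineage S, Lineage V, and Lineage W only — synapomorphy for {Lineage F, Lineage S, Lineage V, Lineage W}.
Only Lineage F, Lineage S, and Lineage W show the derived state 'absent' for IV, supporting them as a clade.
V (derived state 'present') is shared by Lineage J and Lineage L — a synapomorphy uniting that clade.
Most parsimonious ingroup topology: (((Lineage S,(Lineage W,Lineage F)),Lineage V),(Lineage J,Lineage L)).
Changes per character on this tree: I: 1; II: 1; III: 1; IV: 1; V: 1.
Total = 5.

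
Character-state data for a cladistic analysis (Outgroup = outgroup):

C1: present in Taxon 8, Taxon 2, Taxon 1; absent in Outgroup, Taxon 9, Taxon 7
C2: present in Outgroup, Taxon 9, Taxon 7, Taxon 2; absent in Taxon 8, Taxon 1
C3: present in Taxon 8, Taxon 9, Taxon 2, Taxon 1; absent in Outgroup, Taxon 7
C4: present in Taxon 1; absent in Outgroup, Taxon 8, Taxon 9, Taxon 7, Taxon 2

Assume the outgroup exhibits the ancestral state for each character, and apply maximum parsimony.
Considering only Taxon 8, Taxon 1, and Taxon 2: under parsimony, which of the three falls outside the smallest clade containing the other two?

Taxon 2

Character polarity is set by the outgroup: the derived state is whichever differs from the outgroup's state, so for C2 the derived state is 'absent', and for the remaining characters it is 'present'.
C1 (derived state 'present') is shared by Taxon 1, Taxon 2, and Taxon 8 — a synapomorphy uniting that clade.
Only Taxon 1 and Taxon 8 show the derived state 'absent' for C2, supporting them as a clade.
Only Taxon 1, Taxon 2, Taxon 8, and Taxon 9 show the derived state 'present' for C3, supporting them as a clade.
C4 (derived state 'present') is unique to Taxon 1 (autapomorphy; uninformative for grouping).
Most parsimonious ingroup topology: ((((Taxon 8,Taxon 1),Taxon 2),Taxon 9),Taxon 7).
Taxon 8 and Taxon 1 share a more recent common ancestor with each other than either does with Taxon 2, so Taxon 2 is the least closely related of the three.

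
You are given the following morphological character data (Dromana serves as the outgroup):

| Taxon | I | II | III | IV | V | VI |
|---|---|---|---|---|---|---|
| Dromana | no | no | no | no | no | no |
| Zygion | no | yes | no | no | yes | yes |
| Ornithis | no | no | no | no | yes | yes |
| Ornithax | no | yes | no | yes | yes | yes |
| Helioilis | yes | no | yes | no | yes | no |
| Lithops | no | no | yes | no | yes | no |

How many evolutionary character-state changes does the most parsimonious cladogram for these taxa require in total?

6

The outgroup has state 'no' for every character, so 'yes' is the derived state throughout.
I (derived state 'yes') is unique to Helioilis (autapomorphy; uninformative for grouping).
II: derived state 'yes' in Ornithax and Zygion only — synapomorphy for {Ornithax, Zygion}.
III: derived state 'yes' in Helioilis and Lithops only — synapomorphy for {Helioilis, Lithops}.
IV: derived state 'yes' in Ornithax only — an autapomorphy, so it tells us nothing about relationships among taxa.
All ingroup taxa share the derived state 'yes' for V; it defines the ingroup but does not resolve relationships within it.
Only Ornithax, Ornithis, and Zygion show the derived state 'yes' for VI, supporting them as a clade.
Most parsimonious ingroup topology: (((Zygion,Ornithax),Ornithis),(Helioilis,Lithops)).
Changes per character on this tree: I: 1; II: 1; III: 1; IV: 1; V: 1; VI: 1.
Total = 6.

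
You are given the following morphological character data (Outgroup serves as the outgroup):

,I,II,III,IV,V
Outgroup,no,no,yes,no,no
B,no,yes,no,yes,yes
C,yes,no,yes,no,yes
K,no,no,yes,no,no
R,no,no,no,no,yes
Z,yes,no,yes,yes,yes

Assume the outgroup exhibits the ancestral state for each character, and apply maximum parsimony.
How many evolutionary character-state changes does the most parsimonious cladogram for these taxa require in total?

6

Character polarity is set by the outgroup: the derived state is whichever differs from the outgroup's state, so for III the derived state is 'no', and for the remaining characters it is 'yes'.
Only C and Z show the derived state 'yes' for I, supporting them as a clade.
II (derived state 'yes') is unique to B (autapomorphy; uninformative for grouping).
Only B and R show the derived state 'no' for III, supporting them as a clade.
IV (state 'yes') occurs in B and Z but conflicts with the nesting implied by the other characters — most parsimoniously interpreted as homoplasy.
Only B, C, R, and Z show the derived state 'yes' for V, supporting them as a clade.
Most parsimonious ingroup topology: (((B,R),(C,Z)),K).
Changes per character on this tree: I: 1; II: 1; III: 1; IV: 2; V: 1.
Total = 6.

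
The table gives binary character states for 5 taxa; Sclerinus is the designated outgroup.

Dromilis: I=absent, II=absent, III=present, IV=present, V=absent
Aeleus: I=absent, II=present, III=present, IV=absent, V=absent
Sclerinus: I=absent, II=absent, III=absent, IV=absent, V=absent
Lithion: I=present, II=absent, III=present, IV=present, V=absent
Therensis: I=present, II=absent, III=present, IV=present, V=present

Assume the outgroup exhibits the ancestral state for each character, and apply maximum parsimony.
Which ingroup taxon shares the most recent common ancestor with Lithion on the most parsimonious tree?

Therensis

The outgroup has state 'absent' for every character, so 'present' is the derived state throughout.
I (derived state 'present') is shared by Lithion and Therensis — a synapomorphy uniting that clade.
II: derived state 'present' in Aeleus only — an autapomorphy, so it tells us nothing about relationships among taxa.
All ingroup taxa share the derived state 'present' for III; it defines the ingroup but does not resolve relationships within it.
IV: derived state 'present' in Dromilis, Lithion, and Therensis only — synapomorphy for {Dromilis, Lithion, Therensis}.
V (derived state 'present') is unique to Therensis (autapomorphy; uninformative for grouping).
Most parsimonious ingroup topology: (((Lithion,Therensis),Dromilis),Aeleus).
Lithion and Therensis form a cherry on this tree, so they are sister taxa.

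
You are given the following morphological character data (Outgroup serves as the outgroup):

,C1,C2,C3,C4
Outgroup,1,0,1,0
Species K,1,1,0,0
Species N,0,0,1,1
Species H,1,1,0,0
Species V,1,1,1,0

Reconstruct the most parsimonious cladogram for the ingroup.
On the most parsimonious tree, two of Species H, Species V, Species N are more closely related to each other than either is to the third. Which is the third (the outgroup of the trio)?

Species N

Character polarity is set by the outgroup: the derived state is whichever differs from the outgroup's state, so for C1, C3 the derived state is '0', and for the remaining characters it is '1'.
C1: derived state '0' in Species N only — an autapomorphy, so it tells us nothing about relationships among taxa.
C2: derived state '1' in Species H, Species K, and Species V only — synapomorphy for {Species H, Species K, Species V}.
C3 (derived state '0') is shared by Species H and Species K — a synapomorphy uniting that clade.
C4 (derived state '1') is unique to Species N (autapomorphy; uninformative for grouping).
Most parsimonious ingroup topology: (((Species K,Species H),Species V),Species N).
Species V and Species H share a more recent common ancestor with each other than either does with Species N, so Species N is the least closely related of the three.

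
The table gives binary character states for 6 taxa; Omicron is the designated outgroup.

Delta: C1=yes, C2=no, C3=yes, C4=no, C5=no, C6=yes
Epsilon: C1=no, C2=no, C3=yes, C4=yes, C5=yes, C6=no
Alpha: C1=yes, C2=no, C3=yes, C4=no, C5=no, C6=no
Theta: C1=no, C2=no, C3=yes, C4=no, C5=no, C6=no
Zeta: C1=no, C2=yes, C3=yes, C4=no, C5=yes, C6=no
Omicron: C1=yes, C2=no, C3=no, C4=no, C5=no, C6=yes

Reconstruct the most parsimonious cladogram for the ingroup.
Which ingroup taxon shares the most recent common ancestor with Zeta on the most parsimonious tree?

Epsilon

Character polarity is set by the outgroup: the derived state is whichever differs from the outgroup's state, so for C1, C6 the derived state is 'no', and for the remaining characters it is 'yes'.
C1: derived state 'no' in Epsilon, Theta, and Zeta only — synapomorphy for {Epsilon, Theta, Zeta}.
C2: derived state 'yes' in Zeta only — an autapomorphy, so it tells us nothing about relationships among taxa.
All ingroup taxa share the derived state 'yes' for C3; it defines the ingroup but does not resolve relationships within it.
C4: derived state 'yes' in Epsilon only — an autapomorphy, so it tells us nothing about relationships among taxa.
C5: derived state 'yes' in Epsilon and Zeta only — synapomorphy for {Epsilon, Zeta}.
Only Alpha, Epsilon, Theta, and Zeta show the derived state 'no' for C6, supporting them as a clade.
Most parsimonious ingroup topology: ((((Epsilon,Zeta),Theta),Alpha),Delta).
Zeta and Epsilon form a cherry on this tree, so they are sister taxa.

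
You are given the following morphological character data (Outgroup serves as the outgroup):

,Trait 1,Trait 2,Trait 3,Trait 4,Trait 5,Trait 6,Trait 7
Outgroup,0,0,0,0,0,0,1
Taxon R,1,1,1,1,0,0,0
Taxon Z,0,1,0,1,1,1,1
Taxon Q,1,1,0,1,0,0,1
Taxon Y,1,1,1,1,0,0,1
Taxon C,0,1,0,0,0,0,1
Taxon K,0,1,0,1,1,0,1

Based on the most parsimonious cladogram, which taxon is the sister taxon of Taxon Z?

Character polarity is set by the outgroup: the derived state is whichever differs from the outgroup's state, so for Trait 7 the derived state is '0', and for the remaining characters it is '1'.
Trait 1: derived state '1' in Taxon Q, Taxon R, and Taxon Y only — synapomorphy for {Taxon Q, Taxon R, Taxon Y}.
All ingroup taxa share the derived state '1' for Trait 2; it defines the ingroup but does not resolve relationships within it.
Trait 3: derived state '1' in Taxon R and Taxon Y only — synapomorphy for {Taxon R, Taxon Y}.
Only Taxon K, Taxon Q, Taxon R, Taxon Y, and Taxon Z show the derived state '1' for Trait 4, supporting them as a clade.
Only Taxon K and Taxon Z show the derived state '1' for Trait 5, supporting them as a clade.
Trait 6 (derived state '1') is unique to Taxon Z (autapomorphy; uninformative for grouping).
Trait 7: derived state '0' in Taxon R only — an autapomorphy, so it tells us nothing about relationships among taxa.
Most parsimonious ingroup topology: ((((Taxon R,Taxon Y),Taxon Q),(Taxon Z,Taxon K)),Taxon C).
Taxon Z and Taxon K form a cherry on this tree, so they are sister taxa.

Taxon K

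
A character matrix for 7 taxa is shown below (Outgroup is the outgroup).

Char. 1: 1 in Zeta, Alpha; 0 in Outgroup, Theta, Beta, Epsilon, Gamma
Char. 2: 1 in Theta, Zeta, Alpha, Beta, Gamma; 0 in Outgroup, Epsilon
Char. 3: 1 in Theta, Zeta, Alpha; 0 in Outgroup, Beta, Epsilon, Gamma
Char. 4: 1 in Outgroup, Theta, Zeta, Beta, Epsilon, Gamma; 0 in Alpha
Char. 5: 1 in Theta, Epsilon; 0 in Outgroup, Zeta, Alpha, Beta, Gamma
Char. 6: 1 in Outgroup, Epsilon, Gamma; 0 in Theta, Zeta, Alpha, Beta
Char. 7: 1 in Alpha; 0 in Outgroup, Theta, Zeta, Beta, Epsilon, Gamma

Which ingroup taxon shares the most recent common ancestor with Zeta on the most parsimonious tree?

Character polarity is set by the outgroup: the derived state is whichever differs from the outgroup's state, so for Char. 4, Char. 6 the derived state is '0', and for the remaining characters it is '1'.
Only Alpha and Zeta show the derived state '1' for Char. 1, supporting them as a clade.
Char. 2: derived state '1' in Alpha, Beta, Gamma, Theta, and Zeta only — synapomorphy for {Alpha, Beta, Gamma, Theta, Zeta}.
Char. 3 (derived state '1') is shared by Alpha, Theta, and Zeta — a synapomorphy uniting that clade.
Char. 4: derived state '0' in Alpha only — an autapomorphy, so it tells us nothing about relationships among taxa.
Char. 5 (state '1') occurs in Epsilon and Theta but conflicts with the nesting implied by the other characters — most parsimoniously interpreted as homoplasy.
Char. 6: derived state '0' in Alpha, Beta, Theta, and Zeta only — synapomorphy for {Alpha, Beta, Theta, Zeta}.
Char. 7 (derived state '1') is unique to Alpha (autapomorphy; uninformative for grouping).
Most parsimonious ingroup topology: ((((Theta,(Zeta,Alpha)),Beta),Gamma),Epsilon).
Zeta and Alpha form a cherry on this tree, so they are sister taxa.

Alpha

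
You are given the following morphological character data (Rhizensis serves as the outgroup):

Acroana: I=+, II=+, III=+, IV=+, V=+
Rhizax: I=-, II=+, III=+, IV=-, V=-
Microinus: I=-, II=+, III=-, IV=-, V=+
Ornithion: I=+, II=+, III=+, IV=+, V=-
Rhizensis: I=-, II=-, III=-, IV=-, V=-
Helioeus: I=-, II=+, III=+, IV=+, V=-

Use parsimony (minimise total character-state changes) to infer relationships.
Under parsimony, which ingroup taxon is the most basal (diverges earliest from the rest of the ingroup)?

Microinus

The outgroup has state '-' for every character, so '+' is the derived state throughout.
I (derived state '+') is shared by Acroana and Ornithion — a synapomorphy uniting that clade.
II (derived state '+') is shared by all ingroup taxa — unites the whole ingroup.
III (derived state '+') is shared by Acroana, Helioeus, Ornithion, and Rhizax — a synapomorphy uniting that clade.
IV: derived state '+' in Acroana, Helioeus, and Ornithion only — synapomorphy for {Acroana, Helioeus, Ornithion}.
V groups Acroana and Microinus, which is incompatible with the clades supported by the remaining characters; treating it as convergent (homoplasy) costs fewer steps than any alternative tree.
Most parsimonious ingroup topology: (((Helioeus,(Acroana,Ornithion)),Rhizax),Microinus).
Microinus is sister to the clade containing all other ingroup taxa, so it is the earliest-diverging (most basal) ingroup lineage.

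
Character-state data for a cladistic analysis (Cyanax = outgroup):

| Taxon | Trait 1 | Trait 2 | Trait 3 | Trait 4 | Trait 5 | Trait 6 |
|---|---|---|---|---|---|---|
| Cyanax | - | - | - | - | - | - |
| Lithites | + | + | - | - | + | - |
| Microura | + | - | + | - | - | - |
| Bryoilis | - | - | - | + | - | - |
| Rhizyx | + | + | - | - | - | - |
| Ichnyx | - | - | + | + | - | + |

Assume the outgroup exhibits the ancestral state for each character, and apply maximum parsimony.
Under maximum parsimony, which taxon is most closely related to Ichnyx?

Bryoilis

The outgroup has state '-' for every character, so '+' is the derived state throughout.
Only Lithites, Microura, and Rhizyx show the derived state '+' for Trait 1, supporting them as a clade.
Trait 2 (derived state '+') is shared by Lithites and Rhizyx — a synapomorphy uniting that clade.
Trait 3 groups Ichnyx and Microura, which is incompatible with the clades supported by the remaining characters; treating it as convergent (homoplasy) costs fewer steps than any alternative tree.
Trait 4 (derived state '+') is shared by Bryoilis and Ichnyx — a synapomorphy uniting that clade.
Trait 5: derived state '+' in Lithites only — an autapomorphy, so it tells us nothing about relationships among taxa.
Trait 6 (derived state '+') is unique to Ichnyx (autapomorphy; uninformative for grouping).
Most parsimonious ingroup topology: (((Lithites,Rhizyx),Microura),(Bryoilis,Ichnyx)).
Ichnyx and Bryoilis form a cherry on this tree, so they are sister taxa.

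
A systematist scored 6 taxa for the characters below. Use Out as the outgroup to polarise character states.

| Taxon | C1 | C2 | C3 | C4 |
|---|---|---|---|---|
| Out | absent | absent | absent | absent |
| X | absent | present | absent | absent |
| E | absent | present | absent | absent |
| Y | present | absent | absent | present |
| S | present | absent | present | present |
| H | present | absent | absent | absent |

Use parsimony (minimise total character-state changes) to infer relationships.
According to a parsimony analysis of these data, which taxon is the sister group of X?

E

The outgroup has state 'absent' for every character, so 'present' is the derived state throughout.
Only H, S, and Y show the derived state 'present' for C1, supporting them as a clade.
C2 (derived state 'present') is shared by E and X — a synapomorphy uniting that clade.
C3: derived state 'present' in S only — an autapomorphy, so it tells us nothing about relationships among taxa.
Only S and Y show the derived state 'present' for C4, supporting them as a clade.
Most parsimonious ingroup topology: ((X,E),((Y,S),H)).
X and E form a cherry on this tree, so they are sister taxa.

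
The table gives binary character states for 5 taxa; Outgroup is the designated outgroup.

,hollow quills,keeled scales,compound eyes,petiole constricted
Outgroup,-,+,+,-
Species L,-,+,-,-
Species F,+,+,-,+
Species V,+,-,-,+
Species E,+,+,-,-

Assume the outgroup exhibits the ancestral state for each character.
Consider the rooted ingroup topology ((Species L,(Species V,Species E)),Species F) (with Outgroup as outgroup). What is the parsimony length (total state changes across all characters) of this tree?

6

Map each character onto ((Species L,(Species V,Species E)),Species F) (rooted by Outgroup) and count the minimum state changes it requires (Fitch parsimony):
hollow quills: 2; keeled scales: 1; compound eyes: 1; petiole constricted: 2.
Total tree length = 6.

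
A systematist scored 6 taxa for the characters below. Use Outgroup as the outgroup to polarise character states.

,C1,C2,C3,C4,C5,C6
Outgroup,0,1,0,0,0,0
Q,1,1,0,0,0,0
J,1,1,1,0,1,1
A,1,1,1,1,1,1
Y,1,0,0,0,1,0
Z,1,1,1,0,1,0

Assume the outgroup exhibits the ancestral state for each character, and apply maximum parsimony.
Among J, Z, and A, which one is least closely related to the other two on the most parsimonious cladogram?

Character polarity is set by the outgroup: the derived state is whichever differs from the outgroup's state, so for C2 the derived state is '0', and for the remaining characters it is '1'.
C1 (derived state '1') is shared by all ingroup taxa — unites the whole ingroup.
C2: derived state '0' in Y only — an autapomorphy, so it tells us nothing about relationships among taxa.
C3 (derived state '1') is shared by A, J, and Z — a synapomorphy uniting that clade.
C4 (derived state '1') is unique to A (autapomorphy; uninformative for grouping).
Only A, J, Y, and Z show the derived state '1' for C5, supporting them as a clade.
Only A and J show the derived state '1' for C6, supporting them as a clade.
Most parsimonious ingroup topology: (Q,(((J,A),Z),Y)).
J and A share a more recent common ancestor with each other than either does with Z, so Z is the least closely related of the three.

Z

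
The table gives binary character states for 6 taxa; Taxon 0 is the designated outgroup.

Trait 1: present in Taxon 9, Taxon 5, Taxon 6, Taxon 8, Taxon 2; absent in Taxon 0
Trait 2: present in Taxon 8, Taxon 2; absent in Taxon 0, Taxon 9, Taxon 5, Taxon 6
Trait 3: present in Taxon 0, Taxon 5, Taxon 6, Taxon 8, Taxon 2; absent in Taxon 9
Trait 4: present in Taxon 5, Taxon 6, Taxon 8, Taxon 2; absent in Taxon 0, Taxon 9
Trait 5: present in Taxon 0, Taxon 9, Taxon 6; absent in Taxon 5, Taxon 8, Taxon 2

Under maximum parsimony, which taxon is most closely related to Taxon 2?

Character polarity is set by the outgroup: the derived state is whichever differs from the outgroup's state, so for Trait 3, Trait 5 the derived state is 'absent', and for the remaining characters it is 'present'.
All ingroup taxa share the derived state 'present' for Trait 1; it defines the ingroup but does not resolve relationships within it.
Only Taxon 2 and Taxon 8 show the derived state 'present' for Trait 2, supporting them as a clade.
Trait 3: derived state 'absent' in Taxon 9 only — an autapomorphy, so it tells us nothing about relationships among taxa.
Only Taxon 2, Taxon 5, Taxon 6, and Taxon 8 show the derived state 'present' for Trait 4, supporting them as a clade.
Trait 5: derived state 'absent' in Taxon 2, Taxon 5, and Taxon 8 only — synapomorphy for {Taxon 2, Taxon 5, Taxon 8}.
Most parsimonious ingroup topology: (Taxon 9,((Taxon 5,(Taxon 8,Taxon 2)),Taxon 6)).
Taxon 2 and Taxon 8 form a cherry on this tree, so they are sister taxa.

Taxon 8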